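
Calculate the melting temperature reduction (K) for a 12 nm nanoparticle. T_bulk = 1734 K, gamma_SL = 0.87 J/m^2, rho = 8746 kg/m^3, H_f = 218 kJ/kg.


Radius R = 12/2 = 6 nm = 6e-09 m
Convert H_f = 218 kJ/kg = 218000 J/kg
dT = 2 * gamma_SL * T_bulk / (rho * H_f * R)
dT = 2 * 0.87 * 1734 / (8746 * 218000 * 6e-09)
dT = 263.7 K

263.7


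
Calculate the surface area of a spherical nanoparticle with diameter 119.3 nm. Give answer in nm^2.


Radius r = 119.3/2 = 59.65 nm
Surface area SA = 4 * pi * r^2
SA = 4 * pi * (59.65)^2
SA = 44712.69 nm^2

44712.69


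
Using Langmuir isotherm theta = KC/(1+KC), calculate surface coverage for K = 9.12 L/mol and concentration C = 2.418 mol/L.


Langmuir isotherm: theta = K*C / (1 + K*C)
K*C = 9.12 * 2.418 = 22.05216
theta = 22.05216 / (1 + 22.05216) = 22.05216 / 23.05216
theta = 0.9566

0.9566


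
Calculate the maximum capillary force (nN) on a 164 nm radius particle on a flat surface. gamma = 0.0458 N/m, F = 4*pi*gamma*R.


Convert radius: R = 164 nm = 1.64e-07 m
F = 4 * pi * gamma * R
F = 4 * pi * 0.0458 * 1.64e-07
F = 9.43885e-08 N = 94.3885 nN

94.3885


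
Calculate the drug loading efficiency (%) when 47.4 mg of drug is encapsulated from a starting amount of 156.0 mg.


Drug loading efficiency = (drug loaded / drug initial) * 100
DLE = 47.4 / 156.0 * 100
DLE = 0.3038 * 100
DLE = 30.38%

30.38


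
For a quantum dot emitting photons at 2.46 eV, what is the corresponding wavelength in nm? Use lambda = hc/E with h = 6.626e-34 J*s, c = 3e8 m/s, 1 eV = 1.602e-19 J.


Convert energy: E = 2.46 eV = 2.46 * 1.602e-19 = 3.94092e-19 J
lambda = h*c / E = 6.626e-34 * 3e8 / 3.94092e-19
lambda = 5.044e-07 m = 504.4 nm

504.4


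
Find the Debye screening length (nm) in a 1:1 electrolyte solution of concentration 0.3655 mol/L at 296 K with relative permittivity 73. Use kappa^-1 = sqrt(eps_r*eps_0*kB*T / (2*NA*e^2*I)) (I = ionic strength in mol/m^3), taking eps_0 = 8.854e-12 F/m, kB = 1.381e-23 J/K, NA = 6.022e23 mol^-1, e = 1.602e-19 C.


Ionic strength I = 0.3655 * 1^2 * 1000 = 365.5 mol/m^3
kappa^-1 = sqrt(73 * 8.854e-12 * 1.381e-23 * 296 / (2 * 6.022e23 * (1.602e-19)^2 * 365.5))
kappa^-1 = 0.484 nm

0.484


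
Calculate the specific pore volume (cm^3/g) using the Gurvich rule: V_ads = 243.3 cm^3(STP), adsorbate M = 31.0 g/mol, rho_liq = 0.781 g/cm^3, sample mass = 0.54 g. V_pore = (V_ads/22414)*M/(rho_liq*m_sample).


Moles adsorbed n = V_ads / 22414 = 243.3 / 22414 = 1.085482e-02 mol
Liquid volume V_liq = n * M / rho_liq = 1.085482e-02 * 31.0 / 0.781 = 0.43086 cm^3
Specific pore volume V_pore = V_liq / m_sample = 0.43086 / 0.54
V_pore = 0.7979 cm^3/g

0.7979


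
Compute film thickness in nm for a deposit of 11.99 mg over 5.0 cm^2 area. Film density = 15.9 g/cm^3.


Convert: m = 11.99 mg = 1.1990e-05 kg, A = 5.0 cm^2 = 5.0000e-04 m^2, rho = 15.9 g/cm^3 = 15900 kg/m^3
t = m / (A * rho)
t = 1.1990e-05 / (5.0000e-04 * 15900)
t = 1.5082e-06 m = 1508.2 nm

1508.2


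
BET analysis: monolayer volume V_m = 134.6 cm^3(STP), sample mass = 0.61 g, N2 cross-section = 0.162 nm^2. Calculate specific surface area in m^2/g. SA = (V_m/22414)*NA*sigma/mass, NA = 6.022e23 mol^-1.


Number of moles in monolayer = V_m / 22414 = 134.6 / 22414 = 0.00600518
Number of molecules = moles * NA = 0.00600518 * 6.022e23
SA = molecules * sigma / mass
SA = (134.6 / 22414) * 6.022e23 * 0.162e-18 / 0.61
SA = 960.4 m^2/g

960.4


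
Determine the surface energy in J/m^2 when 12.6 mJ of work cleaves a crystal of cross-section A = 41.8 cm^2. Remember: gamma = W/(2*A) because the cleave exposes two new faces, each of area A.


Convert: A = 41.8 cm^2 = 0.00418 m^2, W = 12.6 mJ = 0.0126 J
Cleaving exposes two faces of area A, so total new surface = 2*A and gamma = W / (2*A)
gamma = 0.0126 / (2 * 0.00418)
gamma = 1.507 J/m^2

1.507


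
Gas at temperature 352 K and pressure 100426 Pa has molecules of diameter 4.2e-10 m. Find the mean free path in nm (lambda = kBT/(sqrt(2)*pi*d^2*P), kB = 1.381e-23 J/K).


Mean free path: lambda = kB*T / (sqrt(2) * pi * d^2 * P)
lambda = 1.381e-23 * 352 / (sqrt(2) * pi * (4.2e-10)^2 * 100426)
lambda = 6.17628e-08 m
lambda = 61.76 nm

61.76


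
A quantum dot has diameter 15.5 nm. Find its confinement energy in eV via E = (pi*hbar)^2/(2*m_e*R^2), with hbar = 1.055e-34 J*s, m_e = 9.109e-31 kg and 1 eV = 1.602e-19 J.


Radius R = 15.5/2 = 7.75 nm = 7.75e-09 m
E = (pi * 1.055e-34)^2 / (2 * 9.109e-31 * (7.75e-09)^2)
E(J) = 1.00392e-21
E = E(J) / 1.602e-19 = 0.0063 eV

0.0063


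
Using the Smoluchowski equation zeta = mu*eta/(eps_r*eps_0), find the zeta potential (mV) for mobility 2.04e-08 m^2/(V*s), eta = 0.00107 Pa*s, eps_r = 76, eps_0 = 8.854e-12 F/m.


Smoluchowski equation: zeta = mu * eta / (eps_r * eps_0)
zeta = 2.04e-08 * 0.00107 / (76 * 8.854e-12)
zeta = 0.032439 V = 32.44 mV

32.44


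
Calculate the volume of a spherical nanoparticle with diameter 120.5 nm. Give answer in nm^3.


Radius r = 120.5/2 = 60.25 nm
Volume V = (4/3) * pi * r^3
V = (4/3) * pi * (60.25)^3
V = 916135.61 nm^3

916135.61


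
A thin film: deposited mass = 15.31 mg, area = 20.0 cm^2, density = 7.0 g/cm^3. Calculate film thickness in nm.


Convert: m = 15.31 mg = 1.5310e-05 kg, A = 20.0 cm^2 = 2.0000e-03 m^2, rho = 7.0 g/cm^3 = 7000 kg/m^3
t = m / (A * rho)
t = 1.5310e-05 / (2.0000e-03 * 7000)
t = 1.0936e-06 m = 1093.6 nm

1093.6


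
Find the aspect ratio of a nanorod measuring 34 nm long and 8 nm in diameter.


Aspect ratio AR = length / diameter
AR = 34 / 8
AR = 4.25

4.25


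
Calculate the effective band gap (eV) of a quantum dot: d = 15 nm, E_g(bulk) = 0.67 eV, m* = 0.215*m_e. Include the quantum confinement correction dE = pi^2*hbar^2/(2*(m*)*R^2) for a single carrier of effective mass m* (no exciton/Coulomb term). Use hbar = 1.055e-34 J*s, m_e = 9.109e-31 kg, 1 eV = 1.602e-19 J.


Radius R = 15/2 nm = 7.5e-09 m
Confinement energy dE = pi^2 * hbar^2 / (2 * m_eff * m_e * R^2)
dE = pi^2 * (1.055e-34)^2 / (2 * 0.215 * 9.109e-31 * (7.5e-09)^2) J, divided by 1.602e-19 J/eV
dE = 0.0311 eV
Total band gap = E_g(bulk) + dE = 0.67 + 0.0311 = 0.7011 eV

0.7011


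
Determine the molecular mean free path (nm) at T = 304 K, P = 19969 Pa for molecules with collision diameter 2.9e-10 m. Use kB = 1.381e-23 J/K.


Mean free path: lambda = kB*T / (sqrt(2) * pi * d^2 * P)
lambda = 1.381e-23 * 304 / (sqrt(2) * pi * (2.9e-10)^2 * 19969)
lambda = 5.62665e-07 m
lambda = 562.67 nm

562.67


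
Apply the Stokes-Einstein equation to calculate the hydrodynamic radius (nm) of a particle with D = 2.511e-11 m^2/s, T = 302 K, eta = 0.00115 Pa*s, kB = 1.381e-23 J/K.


Stokes-Einstein: R = kB*T / (6*pi*eta*D)
R = 1.381e-23 * 302 / (6 * pi * 0.00115 * 2.511e-11)
R = 7.66223e-09 m = 7.66 nm

7.66


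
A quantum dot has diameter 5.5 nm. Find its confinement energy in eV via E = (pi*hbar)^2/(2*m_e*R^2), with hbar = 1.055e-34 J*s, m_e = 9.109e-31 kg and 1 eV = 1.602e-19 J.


Radius R = 5.5/2 = 2.75 nm = 2.75e-09 m
E = (pi * 1.055e-34)^2 / (2 * 9.109e-31 * (2.75e-09)^2)
E(J) = 7.97331e-21
E = E(J) / 1.602e-19 = 0.0498 eV

0.0498


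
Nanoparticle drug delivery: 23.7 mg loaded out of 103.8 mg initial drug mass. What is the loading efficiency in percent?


Drug loading efficiency = (drug loaded / drug initial) * 100
DLE = 23.7 / 103.8 * 100
DLE = 0.2283 * 100
DLE = 22.83%

22.83


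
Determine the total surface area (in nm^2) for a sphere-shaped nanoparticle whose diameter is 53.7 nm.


Radius r = 53.7/2 = 26.85 nm
Surface area SA = 4 * pi * r^2
SA = 4 * pi * (26.85)^2
SA = 9059.38 nm^2

9059.38


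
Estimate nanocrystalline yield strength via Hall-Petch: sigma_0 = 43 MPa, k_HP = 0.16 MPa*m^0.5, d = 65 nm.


d = 65 nm = 6.5e-08 m
sqrt(d) = 0.000254951
Hall-Petch contribution = k / sqrt(d) = 0.16 / 0.000254951 = 627.6 MPa
sigma = sigma_0 + k/sqrt(d) = 43 + 627.6 = 670.6 MPa

670.6


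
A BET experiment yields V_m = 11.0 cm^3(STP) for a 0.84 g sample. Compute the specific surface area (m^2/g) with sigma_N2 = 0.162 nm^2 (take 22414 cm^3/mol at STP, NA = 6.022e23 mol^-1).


Number of moles in monolayer = V_m / 22414 = 11.0 / 22414 = 0.00049076
Number of molecules = moles * NA = 0.00049076 * 6.022e23
SA = molecules * sigma / mass
SA = (11.0 / 22414) * 6.022e23 * 0.162e-18 / 0.84
SA = 57.0 m^2/g

57.0


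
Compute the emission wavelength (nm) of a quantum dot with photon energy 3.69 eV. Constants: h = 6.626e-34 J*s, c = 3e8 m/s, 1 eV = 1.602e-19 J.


Convert energy: E = 3.69 eV = 3.69 * 1.602e-19 = 5.91138e-19 J
lambda = h*c / E = 6.626e-34 * 3e8 / 5.91138e-19
lambda = 3.36267e-07 m = 336.3 nm

336.3


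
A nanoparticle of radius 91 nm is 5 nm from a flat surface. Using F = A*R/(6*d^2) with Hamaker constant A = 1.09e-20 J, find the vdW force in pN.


Convert to SI: R = 91 nm = 9.1e-08 m, d = 5 nm = 5e-09 m
F = A * R / (6 * d^2)
F = 1.09e-20 * 9.1e-08 / (6 * (5e-09)^2)
F = 6.61267e-12 N = 6.613 pN

6.613


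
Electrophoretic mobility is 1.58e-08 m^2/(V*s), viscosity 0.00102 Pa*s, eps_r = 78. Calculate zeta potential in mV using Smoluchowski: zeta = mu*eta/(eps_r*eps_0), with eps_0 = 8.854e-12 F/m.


Smoluchowski equation: zeta = mu * eta / (eps_r * eps_0)
zeta = 1.58e-08 * 0.00102 / (78 * 8.854e-12)
zeta = 0.023336 V = 23.34 mV

23.34


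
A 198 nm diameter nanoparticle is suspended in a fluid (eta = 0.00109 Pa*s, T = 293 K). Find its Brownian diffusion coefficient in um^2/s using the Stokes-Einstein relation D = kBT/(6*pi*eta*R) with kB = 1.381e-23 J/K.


Radius R = 198/2 = 99 nm = 9.9e-08 m
D = kB*T / (6*pi*eta*R)
D = 1.381e-23 * 293 / (6 * pi * 0.00109 * 9.9e-08)
D = 1.98929e-12 m^2/s = 1.989 um^2/s

1.989


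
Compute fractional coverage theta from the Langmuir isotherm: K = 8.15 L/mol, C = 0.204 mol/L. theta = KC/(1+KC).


Langmuir isotherm: theta = K*C / (1 + K*C)
K*C = 8.15 * 0.204 = 1.6626
theta = 1.6626 / (1 + 1.6626) = 1.6626 / 2.6626
theta = 0.6244

0.6244


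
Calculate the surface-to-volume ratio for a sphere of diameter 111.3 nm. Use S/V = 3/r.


Radius r = 111.3/2 = 55.65 nm
S/V = 3 / r = 3 / 55.65
S/V = 0.0539 nm^-1

0.0539


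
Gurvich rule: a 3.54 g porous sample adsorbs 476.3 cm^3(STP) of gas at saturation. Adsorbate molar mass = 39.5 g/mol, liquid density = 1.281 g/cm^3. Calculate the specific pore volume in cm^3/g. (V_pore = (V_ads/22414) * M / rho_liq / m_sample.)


Moles adsorbed n = V_ads / 22414 = 476.3 / 22414 = 2.125011e-02 mol
Liquid volume V_liq = n * M / rho_liq = 2.125011e-02 * 39.5 / 1.281 = 0.65525 cm^3
Specific pore volume V_pore = V_liq / m_sample = 0.65525 / 3.54
V_pore = 0.1851 cm^3/g

0.1851


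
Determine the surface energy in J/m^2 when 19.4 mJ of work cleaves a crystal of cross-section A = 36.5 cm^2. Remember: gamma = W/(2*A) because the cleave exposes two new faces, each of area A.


Convert: A = 36.5 cm^2 = 0.00365 m^2, W = 19.4 mJ = 0.0194 J
Cleaving exposes two faces of area A, so total new surface = 2*A and gamma = W / (2*A)
gamma = 0.0194 / (2 * 0.00365)
gamma = 2.658 J/m^2

2.658


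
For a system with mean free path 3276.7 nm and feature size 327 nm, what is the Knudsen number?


Knudsen number Kn = lambda / L
Kn = 3276.7 / 327
Kn = 10.0205

10.0205


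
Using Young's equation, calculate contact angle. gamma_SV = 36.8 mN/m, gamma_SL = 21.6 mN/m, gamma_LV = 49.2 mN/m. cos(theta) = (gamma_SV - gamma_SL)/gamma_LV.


cos(theta) = (gamma_SV - gamma_SL) / gamma_LV
cos(theta) = (36.8 - 21.6) / 49.2
cos(theta) = 0.308943
theta = arccos(0.308943) = 72.0 degrees

72.0


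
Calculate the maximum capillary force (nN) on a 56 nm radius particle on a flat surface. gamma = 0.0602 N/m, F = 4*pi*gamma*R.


Convert radius: R = 56 nm = 5.6e-08 m
F = 4 * pi * gamma * R
F = 4 * pi * 0.0602 * 5.6e-08
F = 4.23637e-08 N = 42.3637 nN

42.3637


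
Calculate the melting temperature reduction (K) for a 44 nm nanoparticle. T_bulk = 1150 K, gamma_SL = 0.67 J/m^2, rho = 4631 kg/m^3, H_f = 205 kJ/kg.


Radius R = 44/2 = 22 nm = 2.2e-08 m
Convert H_f = 205 kJ/kg = 205000 J/kg
dT = 2 * gamma_SL * T_bulk / (rho * H_f * R)
dT = 2 * 0.67 * 1150 / (4631 * 205000 * 2.2e-08)
dT = 73.8 K

73.8


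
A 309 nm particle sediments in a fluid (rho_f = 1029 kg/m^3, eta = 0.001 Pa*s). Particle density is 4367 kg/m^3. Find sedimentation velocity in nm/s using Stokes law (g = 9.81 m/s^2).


Radius R = 309/2 nm = 1.545e-07 m
Density difference = 4367 - 1029 = 3338 kg/m^3
v = 2 * R^2 * (rho_p - rho_f) * g / (9 * eta)
v = 2 * (1.545e-07)^2 * 3338 * 9.81 / (9 * 0.001)
v = 1.737e-07 m/s = 173.7 nm/s

173.7


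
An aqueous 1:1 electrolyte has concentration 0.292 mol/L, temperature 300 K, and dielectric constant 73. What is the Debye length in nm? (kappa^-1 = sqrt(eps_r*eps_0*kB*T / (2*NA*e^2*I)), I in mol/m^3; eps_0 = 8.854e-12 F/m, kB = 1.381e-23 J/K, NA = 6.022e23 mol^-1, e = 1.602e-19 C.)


Ionic strength I = 0.292 * 1^2 * 1000 = 292 mol/m^3
kappa^-1 = sqrt(73 * 8.854e-12 * 1.381e-23 * 300 / (2 * 6.022e23 * (1.602e-19)^2 * 292))
kappa^-1 = 0.545 nm

0.545


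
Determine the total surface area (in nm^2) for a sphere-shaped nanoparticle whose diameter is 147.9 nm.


Radius r = 147.9/2 = 73.95 nm
Surface area SA = 4 * pi * r^2
SA = 4 * pi * (73.95)^2
SA = 68720.49 nm^2

68720.49


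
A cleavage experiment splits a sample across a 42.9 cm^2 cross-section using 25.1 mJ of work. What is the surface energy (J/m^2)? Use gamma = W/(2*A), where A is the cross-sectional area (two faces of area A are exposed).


Convert: A = 42.9 cm^2 = 0.00429 m^2, W = 25.1 mJ = 0.0251 J
Cleaving exposes two faces of area A, so total new surface = 2*A and gamma = W / (2*A)
gamma = 0.0251 / (2 * 0.00429)
gamma = 2.925 J/m^2

2.925


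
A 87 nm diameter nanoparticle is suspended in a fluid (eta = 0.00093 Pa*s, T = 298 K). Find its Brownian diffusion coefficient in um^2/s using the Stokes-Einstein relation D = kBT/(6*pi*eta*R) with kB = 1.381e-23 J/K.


Radius R = 87/2 = 43.5 nm = 4.35e-08 m
D = kB*T / (6*pi*eta*R)
D = 1.381e-23 * 298 / (6 * pi * 0.00093 * 4.35e-08)
D = 5.3968e-12 m^2/s = 5.397 um^2/s

5.397


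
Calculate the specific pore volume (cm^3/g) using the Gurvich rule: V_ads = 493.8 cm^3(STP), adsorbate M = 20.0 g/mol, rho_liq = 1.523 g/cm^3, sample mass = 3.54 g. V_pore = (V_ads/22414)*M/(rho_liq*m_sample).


Moles adsorbed n = V_ads / 22414 = 493.8 / 22414 = 2.203087e-02 mol
Liquid volume V_liq = n * M / rho_liq = 2.203087e-02 * 20.0 / 1.523 = 0.28931 cm^3
Specific pore volume V_pore = V_liq / m_sample = 0.28931 / 3.54
V_pore = 0.0817 cm^3/g

0.0817


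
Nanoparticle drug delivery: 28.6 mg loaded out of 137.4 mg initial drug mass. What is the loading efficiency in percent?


Drug loading efficiency = (drug loaded / drug initial) * 100
DLE = 28.6 / 137.4 * 100
DLE = 0.2082 * 100
DLE = 20.82%

20.82


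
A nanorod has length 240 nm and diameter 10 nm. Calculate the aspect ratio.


Aspect ratio AR = length / diameter
AR = 240 / 10
AR = 24.0

24.0


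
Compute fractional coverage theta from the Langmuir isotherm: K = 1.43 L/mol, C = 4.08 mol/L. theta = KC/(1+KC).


Langmuir isotherm: theta = K*C / (1 + K*C)
K*C = 1.43 * 4.08 = 5.8344
theta = 5.8344 / (1 + 5.8344) = 5.8344 / 6.8344
theta = 0.8537

0.8537


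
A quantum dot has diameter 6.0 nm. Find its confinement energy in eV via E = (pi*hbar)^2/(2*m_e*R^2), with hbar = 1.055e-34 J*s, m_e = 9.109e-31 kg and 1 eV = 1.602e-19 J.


Radius R = 6.0/2 = 3 nm = 3e-09 m
E = (pi * 1.055e-34)^2 / (2 * 9.109e-31 * (3e-09)^2)
E(J) = 6.69979e-21
E = E(J) / 1.602e-19 = 0.0418 eV

0.0418


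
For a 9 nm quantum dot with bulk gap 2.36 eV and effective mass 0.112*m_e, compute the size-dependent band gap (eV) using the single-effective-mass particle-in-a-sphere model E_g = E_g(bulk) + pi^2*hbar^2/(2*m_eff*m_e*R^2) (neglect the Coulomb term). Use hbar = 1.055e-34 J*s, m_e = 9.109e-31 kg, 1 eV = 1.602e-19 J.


Radius R = 9/2 nm = 4.5e-09 m
Confinement energy dE = pi^2 * hbar^2 / (2 * m_eff * m_e * R^2)
dE = pi^2 * (1.055e-34)^2 / (2 * 0.112 * 9.109e-31 * (4.5e-09)^2) J, divided by 1.602e-19 J/eV
dE = 0.166 eV
Total band gap = E_g(bulk) + dE = 2.36 + 0.166 = 2.526 eV

2.526


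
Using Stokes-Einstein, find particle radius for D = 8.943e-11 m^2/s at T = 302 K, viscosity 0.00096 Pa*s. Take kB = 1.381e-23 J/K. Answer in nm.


Stokes-Einstein: R = kB*T / (6*pi*eta*D)
R = 1.381e-23 * 302 / (6 * pi * 0.00096 * 8.943e-11)
R = 2.57718e-09 m = 2.58 nm

2.58


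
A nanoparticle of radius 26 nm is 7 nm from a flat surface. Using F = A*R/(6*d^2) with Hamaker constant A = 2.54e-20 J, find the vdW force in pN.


Convert to SI: R = 26 nm = 2.6e-08 m, d = 7 nm = 7e-09 m
F = A * R / (6 * d^2)
F = 2.54e-20 * 2.6e-08 / (6 * (7e-09)^2)
F = 2.24626e-12 N = 2.246 pN

2.246


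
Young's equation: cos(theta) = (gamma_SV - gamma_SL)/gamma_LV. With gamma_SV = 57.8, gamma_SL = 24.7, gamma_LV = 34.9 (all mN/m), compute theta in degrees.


cos(theta) = (gamma_SV - gamma_SL) / gamma_LV
cos(theta) = (57.8 - 24.7) / 34.9
cos(theta) = 0.948424
theta = arccos(0.948424) = 18.48 degrees

18.48


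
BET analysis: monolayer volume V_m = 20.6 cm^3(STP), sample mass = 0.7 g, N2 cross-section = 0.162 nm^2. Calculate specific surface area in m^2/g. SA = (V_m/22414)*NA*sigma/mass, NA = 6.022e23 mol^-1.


Number of moles in monolayer = V_m / 22414 = 20.6 / 22414 = 0.00091907
Number of molecules = moles * NA = 0.00091907 * 6.022e23
SA = molecules * sigma / mass
SA = (20.6 / 22414) * 6.022e23 * 0.162e-18 / 0.7
SA = 128.1 m^2/g

128.1


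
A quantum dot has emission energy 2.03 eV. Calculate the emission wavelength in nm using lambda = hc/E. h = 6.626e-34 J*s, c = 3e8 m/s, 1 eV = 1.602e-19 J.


Convert energy: E = 2.03 eV = 2.03 * 1.602e-19 = 3.25206e-19 J
lambda = h*c / E = 6.626e-34 * 3e8 / 3.25206e-19
lambda = 6.11243e-07 m = 611.2 nm

611.2


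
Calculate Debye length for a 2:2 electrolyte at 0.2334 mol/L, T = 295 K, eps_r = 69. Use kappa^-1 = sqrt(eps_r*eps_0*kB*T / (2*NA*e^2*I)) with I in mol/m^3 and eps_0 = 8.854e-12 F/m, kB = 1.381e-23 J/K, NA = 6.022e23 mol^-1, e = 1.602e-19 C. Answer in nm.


Ionic strength I = 0.2334 * 2^2 * 1000 = 933.6 mol/m^3
kappa^-1 = sqrt(69 * 8.854e-12 * 1.381e-23 * 295 / (2 * 6.022e23 * (1.602e-19)^2 * 933.6))
kappa^-1 = 0.294 nm

0.294


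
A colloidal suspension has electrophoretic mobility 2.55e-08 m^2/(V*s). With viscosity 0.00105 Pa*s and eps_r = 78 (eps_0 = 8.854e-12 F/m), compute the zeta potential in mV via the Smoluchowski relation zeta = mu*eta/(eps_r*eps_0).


Smoluchowski equation: zeta = mu * eta / (eps_r * eps_0)
zeta = 2.55e-08 * 0.00105 / (78 * 8.854e-12)
zeta = 0.03877 V = 38.77 mV

38.77


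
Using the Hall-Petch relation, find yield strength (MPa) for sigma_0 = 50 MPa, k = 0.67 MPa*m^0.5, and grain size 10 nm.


d = 10 nm = 1e-08 m
sqrt(d) = 0.0001
Hall-Petch contribution = k / sqrt(d) = 0.67 / 0.0001 = 6700.0 MPa
sigma = sigma_0 + k/sqrt(d) = 50 + 6700.0 = 6750.0 MPa

6750.0


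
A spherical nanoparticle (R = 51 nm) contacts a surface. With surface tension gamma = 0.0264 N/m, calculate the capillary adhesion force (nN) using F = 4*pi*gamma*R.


Convert radius: R = 51 nm = 5.1e-08 m
F = 4 * pi * gamma * R
F = 4 * pi * 0.0264 * 5.1e-08
F = 1.69194e-08 N = 16.9194 nN

16.9194


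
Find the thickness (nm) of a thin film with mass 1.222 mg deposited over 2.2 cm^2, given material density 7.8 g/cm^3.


Convert: m = 1.222 mg = 1.2220e-06 kg, A = 2.2 cm^2 = 2.2000e-04 m^2, rho = 7.8 g/cm^3 = 7800 kg/m^3
t = m / (A * rho)
t = 1.2220e-06 / (2.2000e-04 * 7800)
t = 7.1212e-07 m = 712.1 nm

712.1


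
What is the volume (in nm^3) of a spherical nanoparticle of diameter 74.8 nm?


Radius r = 74.8/2 = 37.4 nm
Volume V = (4/3) * pi * r^3
V = (4/3) * pi * (37.4)^3
V = 219130.8 nm^3

219130.8


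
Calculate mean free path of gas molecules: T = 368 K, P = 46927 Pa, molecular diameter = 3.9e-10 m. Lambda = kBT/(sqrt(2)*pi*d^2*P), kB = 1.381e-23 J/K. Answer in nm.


Mean free path: lambda = kB*T / (sqrt(2) * pi * d^2 * P)
lambda = 1.381e-23 * 368 / (sqrt(2) * pi * (3.9e-10)^2 * 46927)
lambda = 1.6026e-07 m
lambda = 160.26 nm

160.26


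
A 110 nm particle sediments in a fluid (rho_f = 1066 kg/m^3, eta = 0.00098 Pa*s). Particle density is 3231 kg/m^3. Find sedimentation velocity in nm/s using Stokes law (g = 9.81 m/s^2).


Radius R = 110/2 nm = 5.5e-08 m
Density difference = 3231 - 1066 = 2165 kg/m^3
v = 2 * R^2 * (rho_p - rho_f) * g / (9 * eta)
v = 2 * (5.5e-08)^2 * 2165 * 9.81 / (9 * 0.00098)
v = 1.45685e-08 m/s = 14.5685 nm/s

14.5685


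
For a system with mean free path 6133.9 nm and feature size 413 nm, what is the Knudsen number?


Knudsen number Kn = lambda / L
Kn = 6133.9 / 413
Kn = 14.8521

14.8521


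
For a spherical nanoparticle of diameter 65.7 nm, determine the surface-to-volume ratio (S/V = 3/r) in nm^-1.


Radius r = 65.7/2 = 32.85 nm
S/V = 3 / r = 3 / 32.85
S/V = 0.0913 nm^-1

0.0913


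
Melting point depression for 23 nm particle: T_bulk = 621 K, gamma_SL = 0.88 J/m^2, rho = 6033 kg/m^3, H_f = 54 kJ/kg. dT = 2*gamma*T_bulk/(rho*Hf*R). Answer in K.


Radius R = 23/2 = 11.5 nm = 1.15e-08 m
Convert H_f = 54 kJ/kg = 54000 J/kg
dT = 2 * gamma_SL * T_bulk / (rho * H_f * R)
dT = 2 * 0.88 * 621 / (6033 * 54000 * 1.15e-08)
dT = 291.7 K

291.7


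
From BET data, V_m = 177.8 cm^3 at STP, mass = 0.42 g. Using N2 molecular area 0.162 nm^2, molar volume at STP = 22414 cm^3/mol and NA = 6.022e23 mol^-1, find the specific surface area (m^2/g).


Number of moles in monolayer = V_m / 22414 = 177.8 / 22414 = 0.00793254
Number of molecules = moles * NA = 0.00793254 * 6.022e23
SA = molecules * sigma / mass
SA = (177.8 / 22414) * 6.022e23 * 0.162e-18 / 0.42
SA = 1842.5 m^2/g

1842.5


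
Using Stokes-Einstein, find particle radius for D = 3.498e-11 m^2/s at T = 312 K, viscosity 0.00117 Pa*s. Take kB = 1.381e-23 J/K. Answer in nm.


Stokes-Einstein: R = kB*T / (6*pi*eta*D)
R = 1.381e-23 * 312 / (6 * pi * 0.00117 * 3.498e-11)
R = 5.58524e-09 m = 5.59 nm

5.59


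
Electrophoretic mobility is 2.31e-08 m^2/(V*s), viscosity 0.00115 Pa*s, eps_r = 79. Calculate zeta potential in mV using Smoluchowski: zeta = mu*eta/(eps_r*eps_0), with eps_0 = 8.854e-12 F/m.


Smoluchowski equation: zeta = mu * eta / (eps_r * eps_0)
zeta = 2.31e-08 * 0.00115 / (79 * 8.854e-12)
zeta = 0.037979 V = 37.98 mV

37.98


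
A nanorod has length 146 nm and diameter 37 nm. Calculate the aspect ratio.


Aspect ratio AR = length / diameter
AR = 146 / 37
AR = 3.95

3.95


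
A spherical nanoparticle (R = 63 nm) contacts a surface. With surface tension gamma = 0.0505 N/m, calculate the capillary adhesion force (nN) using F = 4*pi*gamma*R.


Convert radius: R = 63 nm = 6.3e-08 m
F = 4 * pi * gamma * R
F = 4 * pi * 0.0505 * 6.3e-08
F = 3.99799e-08 N = 39.9799 nN

39.9799


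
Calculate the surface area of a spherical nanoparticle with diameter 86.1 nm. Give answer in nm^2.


Radius r = 86.1/2 = 43.05 nm
Surface area SA = 4 * pi * r^2
SA = 4 * pi * (43.05)^2
SA = 23289.29 nm^2

23289.29


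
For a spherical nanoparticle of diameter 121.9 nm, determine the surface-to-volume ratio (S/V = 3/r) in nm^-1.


Radius r = 121.9/2 = 60.95 nm
S/V = 3 / r = 3 / 60.95
S/V = 0.0492 nm^-1

0.0492


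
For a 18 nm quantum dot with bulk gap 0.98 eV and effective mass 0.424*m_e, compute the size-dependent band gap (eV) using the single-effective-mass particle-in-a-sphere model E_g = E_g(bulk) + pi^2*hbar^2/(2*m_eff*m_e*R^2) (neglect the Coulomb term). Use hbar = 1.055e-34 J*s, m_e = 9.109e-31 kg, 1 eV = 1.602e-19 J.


Radius R = 18/2 nm = 9e-09 m
Confinement energy dE = pi^2 * hbar^2 / (2 * m_eff * m_e * R^2)
dE = pi^2 * (1.055e-34)^2 / (2 * 0.424 * 9.109e-31 * (9e-09)^2) J, divided by 1.602e-19 J/eV
dE = 0.011 eV
Total band gap = E_g(bulk) + dE = 0.98 + 0.011 = 0.991 eV

0.991


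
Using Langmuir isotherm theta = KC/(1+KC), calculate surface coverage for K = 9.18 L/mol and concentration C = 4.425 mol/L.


Langmuir isotherm: theta = K*C / (1 + K*C)
K*C = 9.18 * 4.425 = 40.6215
theta = 40.6215 / (1 + 40.6215) = 40.6215 / 41.6215
theta = 0.976

0.976


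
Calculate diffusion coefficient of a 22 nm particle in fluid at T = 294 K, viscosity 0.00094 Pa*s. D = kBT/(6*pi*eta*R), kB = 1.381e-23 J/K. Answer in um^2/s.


Radius R = 22/2 = 11 nm = 1.1e-08 m
D = kB*T / (6*pi*eta*R)
D = 1.381e-23 * 294 / (6 * pi * 0.00094 * 1.1e-08)
D = 2.08314e-11 m^2/s = 20.831 um^2/s

20.831


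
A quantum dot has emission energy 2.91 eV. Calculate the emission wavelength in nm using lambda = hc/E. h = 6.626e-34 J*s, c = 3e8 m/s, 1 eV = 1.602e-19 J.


Convert energy: E = 2.91 eV = 2.91 * 1.602e-19 = 4.66182e-19 J
lambda = h*c / E = 6.626e-34 * 3e8 / 4.66182e-19
lambda = 4.264e-07 m = 426.4 nm

426.4


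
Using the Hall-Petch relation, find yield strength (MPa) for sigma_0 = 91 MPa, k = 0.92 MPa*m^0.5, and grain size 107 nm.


d = 107 nm = 1.07e-07 m
sqrt(d) = 0.0003271085
Hall-Petch contribution = k / sqrt(d) = 0.92 / 0.0003271085 = 2812.5 MPa
sigma = sigma_0 + k/sqrt(d) = 91 + 2812.5 = 2903.5 MPa

2903.5


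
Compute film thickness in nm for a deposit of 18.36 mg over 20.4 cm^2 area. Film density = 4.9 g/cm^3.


Convert: m = 18.36 mg = 1.8360e-05 kg, A = 20.4 cm^2 = 2.0400e-03 m^2, rho = 4.9 g/cm^3 = 4900 kg/m^3
t = m / (A * rho)
t = 1.8360e-05 / (2.0400e-03 * 4900)
t = 1.8367e-06 m = 1836.7 nm

1836.7


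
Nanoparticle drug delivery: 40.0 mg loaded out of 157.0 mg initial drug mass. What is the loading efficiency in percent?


Drug loading efficiency = (drug loaded / drug initial) * 100
DLE = 40.0 / 157.0 * 100
DLE = 0.2548 * 100
DLE = 25.48%

25.48


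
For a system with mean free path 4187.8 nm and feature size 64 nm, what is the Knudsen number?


Knudsen number Kn = lambda / L
Kn = 4187.8 / 64
Kn = 65.4344

65.4344


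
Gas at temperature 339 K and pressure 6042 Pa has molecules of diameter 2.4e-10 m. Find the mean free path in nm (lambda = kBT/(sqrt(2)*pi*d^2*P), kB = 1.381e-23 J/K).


Mean free path: lambda = kB*T / (sqrt(2) * pi * d^2 * P)
lambda = 1.381e-23 * 339 / (sqrt(2) * pi * (2.4e-10)^2 * 6042)
lambda = 3.02779e-06 m
lambda = 3027.79 nm

3027.79


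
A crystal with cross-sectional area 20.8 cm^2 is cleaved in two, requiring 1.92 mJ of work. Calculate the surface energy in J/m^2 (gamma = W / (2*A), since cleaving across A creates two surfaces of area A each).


Convert: A = 20.8 cm^2 = 0.00208 m^2, W = 1.92 mJ = 0.00192 J
Cleaving exposes two faces of area A, so total new surface = 2*A and gamma = W / (2*A)
gamma = 0.00192 / (2 * 0.00208)
gamma = 0.462 J/m^2

0.462


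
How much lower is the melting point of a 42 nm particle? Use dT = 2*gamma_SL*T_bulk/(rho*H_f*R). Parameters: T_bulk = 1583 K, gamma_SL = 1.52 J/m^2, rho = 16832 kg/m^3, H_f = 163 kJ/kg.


Radius R = 42/2 = 21 nm = 2.1e-08 m
Convert H_f = 163 kJ/kg = 163000 J/kg
dT = 2 * gamma_SL * T_bulk / (rho * H_f * R)
dT = 2 * 1.52 * 1583 / (16832 * 163000 * 2.1e-08)
dT = 83.5 K

83.5


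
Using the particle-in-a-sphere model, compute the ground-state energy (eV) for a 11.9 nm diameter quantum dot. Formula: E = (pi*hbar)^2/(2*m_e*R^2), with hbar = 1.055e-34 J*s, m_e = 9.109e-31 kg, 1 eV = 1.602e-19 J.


Radius R = 11.9/2 = 5.95 nm = 5.95e-09 m
E = (pi * 1.055e-34)^2 / (2 * 9.109e-31 * (5.95e-09)^2)
E(J) = 1.70322e-21
E = E(J) / 1.602e-19 = 0.0106 eV

0.0106


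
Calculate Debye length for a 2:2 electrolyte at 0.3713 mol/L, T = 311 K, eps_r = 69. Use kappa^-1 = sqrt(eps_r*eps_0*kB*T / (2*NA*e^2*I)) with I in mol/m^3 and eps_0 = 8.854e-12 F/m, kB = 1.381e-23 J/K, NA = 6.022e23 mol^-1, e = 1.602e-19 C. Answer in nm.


Ionic strength I = 0.3713 * 2^2 * 1000 = 1485.2 mol/m^3
kappa^-1 = sqrt(69 * 8.854e-12 * 1.381e-23 * 311 / (2 * 6.022e23 * (1.602e-19)^2 * 1485.2))
kappa^-1 = 0.239 nm

0.239


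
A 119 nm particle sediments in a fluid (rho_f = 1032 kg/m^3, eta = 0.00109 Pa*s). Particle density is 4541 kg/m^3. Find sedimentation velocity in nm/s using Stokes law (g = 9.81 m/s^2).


Radius R = 119/2 nm = 5.95e-08 m
Density difference = 4541 - 1032 = 3509 kg/m^3
v = 2 * R^2 * (rho_p - rho_f) * g / (9 * eta)
v = 2 * (5.95e-08)^2 * 3509 * 9.81 / (9 * 0.00109)
v = 2.48455e-08 m/s = 24.8455 nm/s

24.8455


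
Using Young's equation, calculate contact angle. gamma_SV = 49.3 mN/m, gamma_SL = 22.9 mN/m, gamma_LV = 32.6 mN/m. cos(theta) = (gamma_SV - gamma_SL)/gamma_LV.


cos(theta) = (gamma_SV - gamma_SL) / gamma_LV
cos(theta) = (49.3 - 22.9) / 32.6
cos(theta) = 0.809816
theta = arccos(0.809816) = 35.92 degrees

35.92


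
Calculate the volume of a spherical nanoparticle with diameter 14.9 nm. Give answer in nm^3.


Radius r = 14.9/2 = 7.45 nm
Volume V = (4/3) * pi * r^3
V = (4/3) * pi * (7.45)^3
V = 1732.04 nm^3

1732.04


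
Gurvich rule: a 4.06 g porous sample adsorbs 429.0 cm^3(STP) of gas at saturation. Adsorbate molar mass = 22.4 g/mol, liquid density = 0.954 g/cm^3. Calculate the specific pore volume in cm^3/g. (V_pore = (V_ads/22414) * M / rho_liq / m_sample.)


Moles adsorbed n = V_ads / 22414 = 429.0 / 22414 = 1.913982e-02 mol
Liquid volume V_liq = n * M / rho_liq = 1.913982e-02 * 22.4 / 0.954 = 0.44940 cm^3
Specific pore volume V_pore = V_liq / m_sample = 0.44940 / 4.06
V_pore = 0.1107 cm^3/g

0.1107


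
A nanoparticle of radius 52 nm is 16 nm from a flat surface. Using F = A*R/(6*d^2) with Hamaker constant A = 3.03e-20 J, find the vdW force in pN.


Convert to SI: R = 52 nm = 5.2e-08 m, d = 16 nm = 1.6e-08 m
F = A * R / (6 * d^2)
F = 3.03e-20 * 5.2e-08 / (6 * (1.6e-08)^2)
F = 1.02578e-12 N = 1.026 pN

1.026


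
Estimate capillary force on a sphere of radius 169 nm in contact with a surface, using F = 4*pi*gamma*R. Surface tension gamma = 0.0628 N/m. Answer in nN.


Convert radius: R = 169 nm = 1.69e-07 m
F = 4 * pi * gamma * R
F = 4 * pi * 0.0628 * 1.69e-07
F = 1.33369e-07 N = 133.3694 nN

133.3694


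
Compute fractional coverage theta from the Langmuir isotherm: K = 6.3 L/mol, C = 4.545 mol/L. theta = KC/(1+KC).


Langmuir isotherm: theta = K*C / (1 + K*C)
K*C = 6.3 * 4.545 = 28.6335
theta = 28.6335 / (1 + 28.6335) = 28.6335 / 29.6335
theta = 0.9663

0.9663


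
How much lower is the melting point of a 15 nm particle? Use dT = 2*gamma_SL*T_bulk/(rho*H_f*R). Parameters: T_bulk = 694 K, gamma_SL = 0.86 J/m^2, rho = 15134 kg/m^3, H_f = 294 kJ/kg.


Radius R = 15/2 = 7.5 nm = 7.5e-09 m
Convert H_f = 294 kJ/kg = 294000 J/kg
dT = 2 * gamma_SL * T_bulk / (rho * H_f * R)
dT = 2 * 0.86 * 694 / (15134 * 294000 * 7.5e-09)
dT = 35.8 K

35.8


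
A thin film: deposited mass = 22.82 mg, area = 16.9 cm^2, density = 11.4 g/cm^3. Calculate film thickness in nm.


Convert: m = 22.82 mg = 2.2820e-05 kg, A = 16.9 cm^2 = 1.6900e-03 m^2, rho = 11.4 g/cm^3 = 11400 kg/m^3
t = m / (A * rho)
t = 2.2820e-05 / (1.6900e-03 * 11400)
t = 1.1845e-06 m = 1184.5 nm

1184.5


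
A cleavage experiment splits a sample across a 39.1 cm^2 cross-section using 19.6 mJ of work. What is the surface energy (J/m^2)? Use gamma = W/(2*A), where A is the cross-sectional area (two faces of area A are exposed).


Convert: A = 39.1 cm^2 = 0.00391 m^2, W = 19.6 mJ = 0.0196 J
Cleaving exposes two faces of area A, so total new surface = 2*A and gamma = W / (2*A)
gamma = 0.0196 / (2 * 0.00391)
gamma = 2.506 J/m^2

2.506


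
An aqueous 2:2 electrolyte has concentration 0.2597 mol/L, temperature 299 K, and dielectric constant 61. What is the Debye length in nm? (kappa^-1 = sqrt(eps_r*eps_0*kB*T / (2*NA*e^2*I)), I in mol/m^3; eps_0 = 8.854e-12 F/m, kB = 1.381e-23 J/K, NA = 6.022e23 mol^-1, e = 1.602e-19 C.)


Ionic strength I = 0.2597 * 2^2 * 1000 = 1038.8 mol/m^3
kappa^-1 = sqrt(61 * 8.854e-12 * 1.381e-23 * 299 / (2 * 6.022e23 * (1.602e-19)^2 * 1038.8))
kappa^-1 = 0.264 nm

0.264


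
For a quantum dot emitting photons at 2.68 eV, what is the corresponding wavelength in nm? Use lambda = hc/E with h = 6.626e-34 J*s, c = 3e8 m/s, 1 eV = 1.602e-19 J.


Convert energy: E = 2.68 eV = 2.68 * 1.602e-19 = 4.29336e-19 J
lambda = h*c / E = 6.626e-34 * 3e8 / 4.29336e-19
lambda = 4.62994e-07 m = 463.0 nm

463.0


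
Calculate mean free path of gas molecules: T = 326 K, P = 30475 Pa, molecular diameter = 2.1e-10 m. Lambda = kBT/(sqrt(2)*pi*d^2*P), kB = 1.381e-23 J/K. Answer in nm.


Mean free path: lambda = kB*T / (sqrt(2) * pi * d^2 * P)
lambda = 1.381e-23 * 326 / (sqrt(2) * pi * (2.1e-10)^2 * 30475)
lambda = 7.53987e-07 m
lambda = 753.99 nm

753.99


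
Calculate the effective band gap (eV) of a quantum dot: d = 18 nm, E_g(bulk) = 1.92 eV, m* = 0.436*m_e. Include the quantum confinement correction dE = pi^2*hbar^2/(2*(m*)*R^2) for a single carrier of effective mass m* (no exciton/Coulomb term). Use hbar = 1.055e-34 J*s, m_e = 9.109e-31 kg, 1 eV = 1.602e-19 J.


Radius R = 18/2 nm = 9e-09 m
Confinement energy dE = pi^2 * hbar^2 / (2 * m_eff * m_e * R^2)
dE = pi^2 * (1.055e-34)^2 / (2 * 0.436 * 9.109e-31 * (9e-09)^2) J, divided by 1.602e-19 J/eV
dE = 0.0107 eV
Total band gap = E_g(bulk) + dE = 1.92 + 0.0107 = 1.9307 eV

1.9307


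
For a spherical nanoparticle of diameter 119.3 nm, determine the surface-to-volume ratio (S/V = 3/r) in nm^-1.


Radius r = 119.3/2 = 59.65 nm
S/V = 3 / r = 3 / 59.65
S/V = 0.0503 nm^-1

0.0503


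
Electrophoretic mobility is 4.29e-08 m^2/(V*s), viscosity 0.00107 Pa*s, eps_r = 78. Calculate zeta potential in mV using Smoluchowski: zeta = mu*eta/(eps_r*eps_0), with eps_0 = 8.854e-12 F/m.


Smoluchowski equation: zeta = mu * eta / (eps_r * eps_0)
zeta = 4.29e-08 * 0.00107 / (78 * 8.854e-12)
zeta = 0.066467 V = 66.47 mV

66.47


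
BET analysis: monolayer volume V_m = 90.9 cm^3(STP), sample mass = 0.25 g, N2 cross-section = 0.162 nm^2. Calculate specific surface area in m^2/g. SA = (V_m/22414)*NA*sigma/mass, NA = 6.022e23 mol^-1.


Number of moles in monolayer = V_m / 22414 = 90.9 / 22414 = 0.0040555
Number of molecules = moles * NA = 0.0040555 * 6.022e23
SA = molecules * sigma / mass
SA = (90.9 / 22414) * 6.022e23 * 0.162e-18 / 0.25
SA = 1582.6 m^2/g

1582.6


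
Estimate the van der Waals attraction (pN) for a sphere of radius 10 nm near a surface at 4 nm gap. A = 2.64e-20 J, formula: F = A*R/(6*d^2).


Convert to SI: R = 10 nm = 1e-08 m, d = 4 nm = 4e-09 m
F = A * R / (6 * d^2)
F = 2.64e-20 * 1e-08 / (6 * (4e-09)^2)
F = 2.75e-12 N = 2.75 pN

2.75


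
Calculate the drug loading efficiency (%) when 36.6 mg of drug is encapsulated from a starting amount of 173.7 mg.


Drug loading efficiency = (drug loaded / drug initial) * 100
DLE = 36.6 / 173.7 * 100
DLE = 0.2107 * 100
DLE = 21.07%

21.07


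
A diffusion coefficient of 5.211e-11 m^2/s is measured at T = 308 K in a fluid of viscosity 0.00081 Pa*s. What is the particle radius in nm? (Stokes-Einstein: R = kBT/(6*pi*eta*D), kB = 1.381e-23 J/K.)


Stokes-Einstein: R = kB*T / (6*pi*eta*D)
R = 1.381e-23 * 308 / (6 * pi * 0.00081 * 5.211e-11)
R = 5.3461e-09 m = 5.35 nm

5.35


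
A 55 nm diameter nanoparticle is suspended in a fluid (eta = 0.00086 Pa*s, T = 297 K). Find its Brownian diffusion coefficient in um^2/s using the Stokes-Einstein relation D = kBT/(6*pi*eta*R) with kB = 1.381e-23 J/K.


Radius R = 55/2 = 27.5 nm = 2.75e-08 m
D = kB*T / (6*pi*eta*R)
D = 1.381e-23 * 297 / (6 * pi * 0.00086 * 2.75e-08)
D = 9.20064e-12 m^2/s = 9.201 um^2/s

9.201


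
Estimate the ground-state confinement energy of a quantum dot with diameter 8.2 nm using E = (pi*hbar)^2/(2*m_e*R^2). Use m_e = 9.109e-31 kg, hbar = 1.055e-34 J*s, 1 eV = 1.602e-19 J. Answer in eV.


Radius R = 8.2/2 = 4.1 nm = 4.1e-09 m
E = (pi * 1.055e-34)^2 / (2 * 9.109e-31 * (4.1e-09)^2)
E(J) = 3.58704e-21
E = E(J) / 1.602e-19 = 0.0224 eV

0.0224


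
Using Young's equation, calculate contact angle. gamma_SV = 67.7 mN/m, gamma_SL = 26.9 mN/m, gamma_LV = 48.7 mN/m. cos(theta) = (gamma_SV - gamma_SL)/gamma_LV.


cos(theta) = (gamma_SV - gamma_SL) / gamma_LV
cos(theta) = (67.7 - 26.9) / 48.7
cos(theta) = 0.837782
theta = arccos(0.837782) = 33.09 degrees

33.09


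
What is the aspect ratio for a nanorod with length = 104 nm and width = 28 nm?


Aspect ratio AR = length / diameter
AR = 104 / 28
AR = 3.71

3.71


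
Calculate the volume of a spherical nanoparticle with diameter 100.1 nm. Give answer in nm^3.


Radius r = 100.1/2 = 50.05 nm
Volume V = (4/3) * pi * r^3
V = (4/3) * pi * (50.05)^3
V = 525171.14 nm^3

525171.14


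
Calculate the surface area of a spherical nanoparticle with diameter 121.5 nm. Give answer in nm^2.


Radius r = 121.5/2 = 60.75 nm
Surface area SA = 4 * pi * r^2
SA = 4 * pi * (60.75)^2
SA = 46376.98 nm^2

46376.98


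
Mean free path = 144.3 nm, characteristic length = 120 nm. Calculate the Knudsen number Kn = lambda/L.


Knudsen number Kn = lambda / L
Kn = 144.3 / 120
Kn = 1.2025

1.2025


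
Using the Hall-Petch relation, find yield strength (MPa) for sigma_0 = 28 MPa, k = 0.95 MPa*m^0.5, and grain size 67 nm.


d = 67 nm = 6.7e-08 m
sqrt(d) = 0.0002588436
Hall-Petch contribution = k / sqrt(d) = 0.95 / 0.0002588436 = 3670.2 MPa
sigma = sigma_0 + k/sqrt(d) = 28 + 3670.2 = 3698.2 MPa

3698.2


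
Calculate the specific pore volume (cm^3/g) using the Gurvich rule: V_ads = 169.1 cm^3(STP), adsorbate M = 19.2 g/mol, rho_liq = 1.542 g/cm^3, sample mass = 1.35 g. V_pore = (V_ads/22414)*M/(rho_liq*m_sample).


Moles adsorbed n = V_ads / 22414 = 169.1 / 22414 = 7.544392e-03 mol
Liquid volume V_liq = n * M / rho_liq = 7.544392e-03 * 19.2 / 1.542 = 0.09394 cm^3
Specific pore volume V_pore = V_liq / m_sample = 0.09394 / 1.35
V_pore = 0.0696 cm^3/g

0.0696


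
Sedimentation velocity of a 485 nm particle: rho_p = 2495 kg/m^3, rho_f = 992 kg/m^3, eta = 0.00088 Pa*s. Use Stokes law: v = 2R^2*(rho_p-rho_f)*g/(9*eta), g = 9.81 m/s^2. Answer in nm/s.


Radius R = 485/2 nm = 2.425e-07 m
Density difference = 2495 - 992 = 1503 kg/m^3
v = 2 * R^2 * (rho_p - rho_f) * g / (9 * eta)
v = 2 * (2.425e-07)^2 * 1503 * 9.81 / (9 * 0.00088)
v = 2.18956e-07 m/s = 218.9557 nm/s

218.9557


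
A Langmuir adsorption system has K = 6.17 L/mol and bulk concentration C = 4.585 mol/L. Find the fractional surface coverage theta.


Langmuir isotherm: theta = K*C / (1 + K*C)
K*C = 6.17 * 4.585 = 28.28945
theta = 28.28945 / (1 + 28.28945) = 28.28945 / 29.28945
theta = 0.9659

0.9659


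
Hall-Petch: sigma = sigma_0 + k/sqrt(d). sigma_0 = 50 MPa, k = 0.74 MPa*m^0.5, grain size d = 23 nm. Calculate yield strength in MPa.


d = 23 nm = 2.3e-08 m
sqrt(d) = 0.0001516575
Hall-Petch contribution = k / sqrt(d) = 0.74 / 0.0001516575 = 4879.4 MPa
sigma = sigma_0 + k/sqrt(d) = 50 + 4879.4 = 4929.4 MPa

4929.4


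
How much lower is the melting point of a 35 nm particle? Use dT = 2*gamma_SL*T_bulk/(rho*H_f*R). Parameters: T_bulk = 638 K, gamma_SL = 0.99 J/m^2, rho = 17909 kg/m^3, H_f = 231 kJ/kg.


Radius R = 35/2 = 17.5 nm = 1.75e-08 m
Convert H_f = 231 kJ/kg = 231000 J/kg
dT = 2 * gamma_SL * T_bulk / (rho * H_f * R)
dT = 2 * 0.99 * 638 / (17909 * 231000 * 1.75e-08)
dT = 17.4 K

17.4


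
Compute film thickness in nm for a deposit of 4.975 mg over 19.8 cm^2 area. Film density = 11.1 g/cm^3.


Convert: m = 4.975 mg = 4.9750e-06 kg, A = 19.8 cm^2 = 1.9800e-03 m^2, rho = 11.1 g/cm^3 = 11100 kg/m^3
t = m / (A * rho)
t = 4.9750e-06 / (1.9800e-03 * 11100)
t = 2.2636e-07 m = 226.4 nm

226.4


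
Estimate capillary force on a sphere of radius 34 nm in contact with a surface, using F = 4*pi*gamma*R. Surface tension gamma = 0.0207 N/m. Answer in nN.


Convert radius: R = 34 nm = 3.4e-08 m
F = 4 * pi * gamma * R
F = 4 * pi * 0.0207 * 3.4e-08
F = 8.84421e-09 N = 8.8442 nN

8.8442


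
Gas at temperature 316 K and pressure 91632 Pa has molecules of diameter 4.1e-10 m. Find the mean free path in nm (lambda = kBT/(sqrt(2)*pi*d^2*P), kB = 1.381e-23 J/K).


Mean free path: lambda = kB*T / (sqrt(2) * pi * d^2 * P)
lambda = 1.381e-23 * 316 / (sqrt(2) * pi * (4.1e-10)^2 * 91632)
lambda = 6.37677e-08 m
lambda = 63.77 nm

63.77
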